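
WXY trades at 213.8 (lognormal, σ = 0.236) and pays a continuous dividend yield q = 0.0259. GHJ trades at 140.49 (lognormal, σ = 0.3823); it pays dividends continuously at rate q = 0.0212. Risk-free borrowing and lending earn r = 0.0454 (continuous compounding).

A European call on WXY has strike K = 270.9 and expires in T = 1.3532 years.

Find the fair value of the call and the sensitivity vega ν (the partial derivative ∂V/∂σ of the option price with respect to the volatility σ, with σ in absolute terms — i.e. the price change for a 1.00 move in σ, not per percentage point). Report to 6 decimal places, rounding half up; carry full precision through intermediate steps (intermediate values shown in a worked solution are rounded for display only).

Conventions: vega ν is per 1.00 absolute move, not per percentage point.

price = 7.986735
ν = 78.615520

σ√T = 0.236·√1.3532 = 0.274532
d₁ = (ln(S/K) + (r−q+σ²/2)T) / (σ√T) = (ln(213.8/270.9) + (0.0454−0.0259+0.236²/2)·1.3532) / 0.274532 = (-0.236709 + 0.064071) / 0.274532 = -0.628843
d₂ = d₁ − σ√T = -0.628843 − 0.274532 = -0.903375
e^{−rT} = 0.940414
e^{−qT} = 0.965559
N(d₁) = 0.264726,  N(d₂) = 0.183164
Call price V = S·e^{−qT}·N(d₁) − K·e^{−rT}·N(d₂) = 54.649132 − 46.662396 = 7.986735
φ(d₁) = (1/√(2π))·e^{−d₁²/2} = 0.327371
ν = S·e^{−qT}·φ(d₁)·√T = 78.615520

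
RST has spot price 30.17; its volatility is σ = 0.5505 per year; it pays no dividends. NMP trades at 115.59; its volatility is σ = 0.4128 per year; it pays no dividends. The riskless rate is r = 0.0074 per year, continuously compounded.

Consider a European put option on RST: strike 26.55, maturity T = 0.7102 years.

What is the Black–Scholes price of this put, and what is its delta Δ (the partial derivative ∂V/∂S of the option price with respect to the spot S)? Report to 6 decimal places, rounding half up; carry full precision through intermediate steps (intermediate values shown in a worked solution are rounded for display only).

price = 3.517686
Δ = -0.301948

σ√T = 0.5505·√0.7102 = 0.463925
d₁ = (ln(S/K) + (r+σ²/2)T) / (σ√T) = (ln(30.17/26.55) + (0.0074+0.5505²/2)·0.7102) / 0.463925 = (0.127818 + 0.112869) / 0.463925 = 0.518806
d₂ = d₁ − σ√T = 0.518806 − 0.463925 = 0.054881
e^{−rT} = 0.994758
N(−d₁) = 0.301948,  N(−d₂) = 0.478117
Put price V = K·e^{−rT}·N(−d₂) − S·N(−d₁) = 12.627459 − 9.109773 = 3.517686
Δ = −N(−d₁) = -0.301948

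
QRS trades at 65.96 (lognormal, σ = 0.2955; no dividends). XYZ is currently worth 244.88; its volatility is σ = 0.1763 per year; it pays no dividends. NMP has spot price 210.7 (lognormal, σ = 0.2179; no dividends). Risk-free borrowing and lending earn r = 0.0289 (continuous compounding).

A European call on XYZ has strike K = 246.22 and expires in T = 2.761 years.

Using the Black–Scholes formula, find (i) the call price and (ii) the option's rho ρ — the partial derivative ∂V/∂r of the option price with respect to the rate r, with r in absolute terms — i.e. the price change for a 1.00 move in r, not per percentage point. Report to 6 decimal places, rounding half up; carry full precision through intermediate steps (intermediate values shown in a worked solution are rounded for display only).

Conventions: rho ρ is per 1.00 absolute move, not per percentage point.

σ√T = 0.1763·√2.761 = 0.292945
d₁ = (ln(S/K) + (r+σ²/2)T) / (σ√T) = (ln(244.88/246.22) + (0.0289+0.1763²/2)·2.761) / 0.292945 = (-0.005457 + 0.122701) / 0.292945 = 0.400226
d₂ = d₁ − σ√T = 0.400226 − 0.292945 = 0.107281
e^{−rT} = 0.923308
N(d₁) = 0.655505,  N(d₂) = 0.542717
Call price V = S·N(d₁) − K·e^{−rT}·N(d₂) = 160.520048 − 123.379557 = 37.140491
ρ = K·T·e^{−rT}·N(d₂) = 340.650956

price = 37.140491
ρ = 340.650956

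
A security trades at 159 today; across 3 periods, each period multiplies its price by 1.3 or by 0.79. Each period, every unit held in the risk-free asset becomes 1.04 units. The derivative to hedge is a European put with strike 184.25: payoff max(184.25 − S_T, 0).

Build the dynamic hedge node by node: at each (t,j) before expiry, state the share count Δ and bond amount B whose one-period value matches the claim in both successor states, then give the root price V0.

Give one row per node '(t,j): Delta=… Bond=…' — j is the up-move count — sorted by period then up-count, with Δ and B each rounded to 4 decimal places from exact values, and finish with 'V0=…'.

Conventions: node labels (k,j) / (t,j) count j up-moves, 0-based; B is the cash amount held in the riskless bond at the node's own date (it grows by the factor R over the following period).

(0,0): Delta=-0.4648 Bond=105.1454
(1,0): Delta=-0.7938 Bond=150.6708
(1,1): Delta=-0.2569 Bond=66.3790
(2,0): Delta=-1.0000 Bond=177.1635
(2,1): Delta=-0.6634 Bond=135.4131
(2,2): Delta=0.0000 Bond=0.0000
V0=31.2412

Risk-neutral probability p* = (R−d)/(u−d) = (1.04−0.79)/(1.3−0.79) = 0.4902.
At maturity the claim pays: V(3,0)=105.8568, V(3,1)=55.2485, V(3,2)=0.0000, V(3,3)=0.0000
Node (2,0) S=99.2319: V=(p*·55.2485+(1−p*)·105.8568)/1.04=77.9316; Δ=(55.2485−105.8568)/(129.0015−78.3932)=-1.0000; B=V−Δ·S=177.1635
Node (2,1) S=163.2930: V=(p*·0.0000+(1−p*)·55.2485)/1.04=27.0826; Δ=(0.0000−55.2485)/(212.2809−129.0015)=-0.6634; B=V−Δ·S=135.4131
Node (2,2) S=268.7100: V=(p*·0.0000+(1−p*)·0.0000)/1.04=0.0000; Δ=(0.0000−0.0000)/(349.3230−212.2809)=0.0000; B=V−Δ·S=0.0000
Node (1,0) S=125.6100: V=(p*·27.0826+(1−p*)·77.9316)/1.04=50.9669; Δ=(27.0826−77.9316)/(163.2930−99.2319)=-0.7938; B=V−Δ·S=150.6708
Node (1,1) S=206.7000: V=(p*·0.0000+(1−p*)·27.0826)/1.04=13.2758; Δ=(0.0000−27.0826)/(268.7100−163.2930)=-0.2569; B=V−Δ·S=66.3790
Node (0,0) S=159.0000: V=(p*·13.2758+(1−p*)·50.9669)/1.04=31.2412; Δ=(13.2758−50.9669)/(206.7000−125.6100)=-0.4648; B=V−Δ·S=105.1454
Check: Δ(0,0)·S0 + B(0,0) = 31.2412 = V0.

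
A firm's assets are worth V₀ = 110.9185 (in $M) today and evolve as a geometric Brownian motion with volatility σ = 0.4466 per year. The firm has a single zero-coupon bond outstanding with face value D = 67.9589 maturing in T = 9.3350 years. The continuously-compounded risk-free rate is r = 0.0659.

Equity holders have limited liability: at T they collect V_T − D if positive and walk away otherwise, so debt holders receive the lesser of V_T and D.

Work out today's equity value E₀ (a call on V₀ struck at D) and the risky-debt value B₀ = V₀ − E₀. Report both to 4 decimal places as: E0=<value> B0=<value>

Apply the equity-as-call identities (strike 67.9589, horizon 9.3350 years):
d₁ = [ln(V₀/D) + (r + σ²/2)T] / (σ√T)
   = [ln(110.9185/67.9589) + (0.0659 + 0.5·0.4466²)·9.3350] / (0.4466·√9.3350)
   = [0.489893 + 1.546117] / 1.364507 = 1.492120
d₂ = d₁ − σ√T = 1.492120 − 1.364507 = 0.127613
N(d₁) = 0.932166,  N(d₂) = 0.550772,  e^(−rT) = 0.540545
E₀ = V₀·N(d₁) − D·e^(−rT)·N(d₂)
   = 110.9185·0.932166 − 67.9589·0.540545·0.550772 = 83.161922
B₀ = V₀ − E₀ = 110.9185 − 83.161922 = 27.756578

E0=83.1619 B0=27.7566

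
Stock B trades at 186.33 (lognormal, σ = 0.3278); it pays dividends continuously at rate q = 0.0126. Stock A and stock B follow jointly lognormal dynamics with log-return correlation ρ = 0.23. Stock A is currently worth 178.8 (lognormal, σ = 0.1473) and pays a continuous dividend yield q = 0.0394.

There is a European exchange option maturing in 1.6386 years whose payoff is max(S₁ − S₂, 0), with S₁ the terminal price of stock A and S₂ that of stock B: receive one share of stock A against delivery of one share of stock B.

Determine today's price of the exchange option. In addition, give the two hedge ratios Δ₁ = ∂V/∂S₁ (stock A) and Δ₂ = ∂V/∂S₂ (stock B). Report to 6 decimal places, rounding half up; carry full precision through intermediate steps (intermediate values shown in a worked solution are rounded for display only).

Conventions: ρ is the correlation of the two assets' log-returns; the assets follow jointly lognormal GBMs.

σ_eff = √(σ₁² + σ₂² − 2ρσ₁σ₂) = √(0.1473² + 0.3278² − 2·0.23·0.1473·0.3278) = 0.327015
d₁ = (ln(S₁/S₂) + (q₂ − q₁ + σ_eff²/2)T) / (σ_eff√T) = (ln(178.8/186.33) + (0.0126 − 0.0394 + 0.053470)·1.6386) / 0.418605 = 0.005851
d₂ = d₁ − σ_eff√T = 0.005851 − 0.418605 = -0.412754
N(d₁) = 0.502334,  N(d₂) = 0.339893
V = S₁·e^{−q₁T}·N(d₁) − S₂·e^{−q₂T}·N(d₂) = 84.201890 − 62.038150 = 22.163740
Key observation: pricing in stock B-units makes this a unit-strike call on the ratio S₁/S₂ — the risk-free rate cancels and cannot affect the value.
Δ₁ = e^{−q₁T}·N(d₁) = 0.470928;  Δ₂ = −e^{−q₂T}·N(d₂) = -0.332948

exchange price = 22.163740
Δ1 = 0.470928
Δ2 = -0.332948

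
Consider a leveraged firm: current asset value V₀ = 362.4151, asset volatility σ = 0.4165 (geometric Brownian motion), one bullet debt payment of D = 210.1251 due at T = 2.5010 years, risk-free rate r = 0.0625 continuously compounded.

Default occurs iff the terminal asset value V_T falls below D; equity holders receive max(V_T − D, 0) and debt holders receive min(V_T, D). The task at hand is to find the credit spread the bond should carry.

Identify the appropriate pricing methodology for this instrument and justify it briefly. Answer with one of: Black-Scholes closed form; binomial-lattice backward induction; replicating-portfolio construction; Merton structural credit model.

framework: Merton structural credit model

Key observation: a levered firm with one bullet debt due at 2.5010 years is the canonical structural-credit setup: equity is a call on the firm's assets struck at the face value.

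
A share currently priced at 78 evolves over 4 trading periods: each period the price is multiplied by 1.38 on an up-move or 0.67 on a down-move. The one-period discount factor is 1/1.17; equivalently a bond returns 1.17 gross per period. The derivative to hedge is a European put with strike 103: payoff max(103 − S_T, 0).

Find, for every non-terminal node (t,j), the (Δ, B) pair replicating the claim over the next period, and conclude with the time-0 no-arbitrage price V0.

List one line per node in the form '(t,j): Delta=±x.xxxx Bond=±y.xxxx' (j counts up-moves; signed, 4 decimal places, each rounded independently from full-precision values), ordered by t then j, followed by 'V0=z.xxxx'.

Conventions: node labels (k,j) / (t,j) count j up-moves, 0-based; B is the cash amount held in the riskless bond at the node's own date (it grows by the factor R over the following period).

(0,0): Delta=-0.2565 Bond=28.1586
(1,0): Delta=-0.6647 Bond=54.2751
(1,1): Delta=-0.1733 Bond=23.9871
(2,0): Delta=-1.0000 Bond=75.2429
(2,1): Delta=-0.5963 Bond=58.5706
(2,2): Delta=-0.0871 Bond=15.2526
(3,0): Delta=-1.0000 Bond=88.0342
(3,1): Delta=-1.0000 Bond=88.0342
(3,2): Delta=-0.5140 Bond=60.3349
(3,3): Delta=0.0000 Bond=0.0000
V0=8.1489

Under the risk-neutral measure, an up-move has probability p* = (R−d)/(u−d) = 0.7042 and values discount at R = 1.17.
Payoffs at expiry: V(4,0)=87.2821, V(4,1)=70.6259, V(4,2)=36.3190, V(4,3)=0.0000, V(4,4)=0.0000
(3,0): S=23.4595. Δ = (V_up−V_dn)/(S_up−S_dn) = (70.6259−87.2821)/(32.3741−15.7179) = -1.0000. V = [p*·70.6259 + (1−p*)·87.2821]/1.17 = 64.5747. B = V − Δ·S = 88.0342.
(3,1): S=48.3196. Δ = (V_up−V_dn)/(S_up−S_dn) = (36.3190−70.6259)/(66.6810−32.3741) = -1.0000. V = [p*·36.3190 + (1−p*)·70.6259]/1.17 = 39.7146. B = V − Δ·S = 88.0342.
(3,2): S=99.5239. Δ = (V_up−V_dn)/(S_up−S_dn) = (0.0000−36.3190)/(137.3430−66.6810) = -0.5140. V = [p*·0.0000 + (1−p*)·36.3190]/1.17 = 9.1814. B = V − Δ·S = 60.3349.
(3,3): S=204.9896. Δ = (V_up−V_dn)/(S_up−S_dn) = (0.0000−0.0000)/(282.8857−137.3430) = 0.0000. V = [p*·0.0000 + (1−p*)·0.0000]/1.17 = 0.0000. B = V − Δ·S = 0.0000.
(2,0): S=35.0142. Δ = (V_up−V_dn)/(S_up−S_dn) = (39.7146−64.5747)/(48.3196−23.4595) = -1.0000. V = [p*·39.7146 + (1−p*)·64.5747]/1.17 = 40.2287. B = V − Δ·S = 75.2429.
(2,1): S=72.1188. Δ = (V_up−V_dn)/(S_up−S_dn) = (9.1814−39.7146)/(99.5239−48.3196) = -0.5963. V = [p*·9.1814 + (1−p*)·39.7146]/1.17 = 15.5661. B = V − Δ·S = 58.5706.
(2,2): S=148.5432. Δ = (V_up−V_dn)/(S_up−S_dn) = (0.0000−9.1814)/(204.9896−99.5239) = -0.0871. V = [p*·0.0000 + (1−p*)·9.1814]/1.17 = 2.3210. B = V − Δ·S = 15.2526.
(1,0): S=52.2600. Δ = (V_up−V_dn)/(S_up−S_dn) = (15.5661−40.2287)/(72.1188−35.0142) = -0.6647. V = [p*·15.5661 + (1−p*)·40.2287]/1.17 = 19.5390. B = V − Δ·S = 54.2751.
(1,1): S=107.6400. Δ = (V_up−V_dn)/(S_up−S_dn) = (2.3210−15.5661)/(148.5432−72.1188) = -0.1733. V = [p*·2.3210 + (1−p*)·15.5661]/1.17 = 5.3321. B = V − Δ·S = 23.9871.
(0,0): S=78.0000. Δ = (V_up−V_dn)/(S_up−S_dn) = (5.3321−19.5390)/(107.6400−52.2600) = -0.2565. V = [p*·5.3321 + (1−p*)·19.5390]/1.17 = 8.1489. B = V − Δ·S = 28.1586.
Sanity check at the root: Δ(0,0)·S0 + B(0,0) reproduces V0 = 8.1489.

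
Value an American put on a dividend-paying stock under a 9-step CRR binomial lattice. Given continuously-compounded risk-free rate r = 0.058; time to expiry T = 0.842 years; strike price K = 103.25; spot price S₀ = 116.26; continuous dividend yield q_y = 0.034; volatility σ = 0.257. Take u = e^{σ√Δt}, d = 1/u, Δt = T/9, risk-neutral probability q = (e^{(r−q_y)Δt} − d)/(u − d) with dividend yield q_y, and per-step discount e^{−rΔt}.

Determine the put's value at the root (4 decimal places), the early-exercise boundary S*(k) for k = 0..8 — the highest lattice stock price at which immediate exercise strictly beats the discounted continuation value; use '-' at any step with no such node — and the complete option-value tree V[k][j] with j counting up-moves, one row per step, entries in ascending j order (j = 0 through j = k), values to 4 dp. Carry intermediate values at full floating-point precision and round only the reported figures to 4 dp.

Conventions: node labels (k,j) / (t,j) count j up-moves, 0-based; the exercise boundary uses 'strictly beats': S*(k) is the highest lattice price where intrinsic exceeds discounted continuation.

Δt=0.09356  u=1.08178  d=0.92440  q=0.49464  discount=0.99459
step 9 (expiry): payoffs max(K−S,0) = 45.9469 36.1911 24.7744 11.4140 0.0000 0.0000 0.0000 0.0000 0.0000 0.0000
step 8: (k=8,j=0): S=61.9894, K−S=41.2606, hold=40.8987 ⇒ V=41.2606 exercise | (k=8,j=1): S=72.5430, K−S=30.7070, hold=30.3786 ⇒ V=30.7070 exercise | (k=8,j=2): S=84.8934, K−S=18.3566, hold=18.0675 ⇒ V=18.3566 exercise | (k=8,j=3): S=99.3464, K−S=3.9036, hold=5.7369 ⇒ V=5.7369 continue | (k=8,j=4): S=116.2600, K−S=0.0000, hold=0.0000 ⇒ V=0.0000 continue | (k=8,j=5): S=136.0531, K−S=0.0000, hold=0.0000 ⇒ V=0.0000 continue | (k=8,j=6): S=159.2160, K−S=0.0000, hold=0.0000 ⇒ V=0.0000 continue | (k=8,j=7): S=186.3224, K−S=0.0000, hold=0.0000 ⇒ V=0.0000 continue | (k=8,j=8): S=218.0435, K−S=0.0000, hold=0.0000 ⇒ V=0.0000 continue  boundary S*=84.8934
step 7: (k=7,j=0): S=67.0589, K−S=36.1911, hold=35.8453 ⇒ V=36.1911 exercise | (k=7,j=1): S=78.4756, K−S=24.7744, hold=24.4649 ⇒ V=24.7744 exercise | (k=7,j=2): S=91.8360, K−S=11.4140, hold=12.0488 ⇒ V=12.0488 continue | (k=7,j=3): S=107.4710, K−S=0.0000, hold=2.8835 ⇒ V=2.8835 continue | (k=7,j=4): S=125.7678, K−S=0.0000, hold=0.0000 ⇒ V=0.0000 continue | (k=7,j=5): S=147.1796, K−S=0.0000, hold=0.0000 ⇒ V=0.0000 continue | (k=7,j=6): S=172.2368, K−S=0.0000, hold=0.0000 ⇒ V=0.0000 continue | (k=7,j=7): S=201.5599, K−S=0.0000, hold=0.0000 ⇒ V=0.0000 continue  boundary S*=78.4756
step 6: (k=6,j=0): S=72.5430, K−S=30.7070, hold=30.3786 ⇒ V=30.7070 exercise | (k=6,j=1): S=84.8934, K−S=18.3566, hold=18.3798 ⇒ V=18.3798 continue | (k=6,j=2): S=99.3464, K−S=3.9036, hold=7.4746 ⇒ V=7.4746 continue | (k=6,j=3): S=116.2600, K−S=0.0000, hold=1.4493 ⇒ V=1.4493 continue | (k=6,j=4): S=136.0531, K−S=0.0000, hold=0.0000 ⇒ V=0.0000 continue | (k=6,j=5): S=159.2160, K−S=0.0000, hold=0.0000 ⇒ V=0.0000 continue | (k=6,j=6): S=186.3224, K−S=0.0000, hold=0.0000 ⇒ V=0.0000 continue  boundary S*=72.5430
step 5: (k=5,j=0): S=78.4756, K−S=24.7744, hold=24.4763 ⇒ V=24.7744 exercise | (k=5,j=1): S=91.8360, K−S=11.4140, hold=12.9154 ⇒ V=12.9154 continue | (k=5,j=2): S=107.4710, K−S=0.0000, hold=4.4700 ⇒ V=4.4700 continue | (k=5,j=3): S=125.7678, K−S=0.0000, hold=0.7285 ⇒ V=0.7285 continue | (k=5,j=4): S=147.1796, K−S=0.0000, hold=0.0000 ⇒ V=0.0000 continue | (k=5,j=5): S=172.2368, K−S=0.0000, hold=0.0000 ⇒ V=0.0000 continue  boundary S*=78.4756
step 4: (k=4,j=0): S=84.8934, K−S=18.3566, hold=18.8061 ⇒ V=18.8061 continue | (k=4,j=1): S=99.3464, K−S=3.9036, hold=8.6906 ⇒ V=8.6906 continue | (k=4,j=2): S=116.2600, K−S=0.0000, hold=2.6051 ⇒ V=2.6051 continue | (k=4,j=3): S=136.0531, K−S=0.0000, hold=0.3661 ⇒ V=0.3661 continue | (k=4,j=4): S=159.2160, K−S=0.0000, hold=0.0000 ⇒ V=0.0000 continue  boundary S*=-
step 3: (k=3,j=0): S=91.8360, K−S=11.4140, hold=13.7279 ⇒ V=13.7279 continue | (k=3,j=1): S=107.4710, K−S=0.0000, hold=5.6497 ⇒ V=5.6497 continue | (k=3,j=2): S=125.7678, K−S=0.0000, hold=1.4895 ⇒ V=1.4895 continue | (k=3,j=3): S=147.1796, K−S=0.0000, hold=0.1840 ⇒ V=0.1840 continue  boundary S*=-
step 2: (k=2,j=0): S=99.3464, K−S=3.9036, hold=9.6794 ⇒ V=9.6794 continue | (k=2,j=1): S=116.2600, K−S=0.0000, hold=3.5725 ⇒ V=3.5725 continue | (k=2,j=2): S=136.0531, K−S=0.0000, hold=0.8392 ⇒ V=0.8392 continue  boundary S*=-
step 1: (k=1,j=0): S=107.4710, K−S=0.0000, hold=6.6226 ⇒ V=6.6226 continue | (k=1,j=1): S=125.7678, K−S=0.0000, hold=2.2085 ⇒ V=2.2085 continue  boundary S*=-
step 0: (k=0,j=0): S=116.2600, K−S=0.0000, hold=4.4152 ⇒ V=4.4152 continue  boundary S*=-

price = 4.4152
boundary = - - - - - 78.4756 72.5430 78.4756 84.8934
tree:
4.4152
6.6226 2.2085
9.6794 3.5725 0.8392
13.7279 5.6497 1.4895 0.1840
18.8061 8.6906 2.6051 0.3661 0.0000
24.7744 12.9154 4.4700 0.7285 0.0000 0.0000
30.7070 18.3798 7.4746 1.4493 0.0000 0.0000 0.0000
36.1911 24.7744 12.0488 2.8835 0.0000 0.0000 0.0000 0.0000
41.2606 30.7070 18.3566 5.7369 0.0000 0.0000 0.0000 0.0000 0.0000
45.9469 36.1911 24.7744 11.4140 0.0000 0.0000 0.0000 0.0000 0.0000 0.0000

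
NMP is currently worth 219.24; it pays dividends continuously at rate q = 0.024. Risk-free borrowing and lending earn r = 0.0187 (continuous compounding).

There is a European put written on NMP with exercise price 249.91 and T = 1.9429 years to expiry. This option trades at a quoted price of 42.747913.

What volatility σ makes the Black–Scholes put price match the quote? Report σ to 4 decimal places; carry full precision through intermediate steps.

At σ = 0.1890 the Black–Scholes value reproduces the quote:
σ√T = 0.189·√1.9429 = 0.263443
d₁ = (ln(S/K) + (r−q+σ²/2)T) / (σ√T) = (ln(219.24/249.91) + (0.0187−0.024+0.189²/2)·1.9429) / 0.263443 = (-0.130934 + 0.024404) / 0.263443 = -0.404376
d₂ = d₁ − σ√T = -0.404376 − 0.263443 = -0.667819
e^{−rT} = 0.964320
e^{−qT} = 0.954441
N(−d₁) = 0.657032,  N(−d₂) = 0.747875
V = K·e^{−rT}·N(−d₂) − S·e^{−qT}·N(−d₁) = 180.232871 − 137.484957 = 42.747913 (the quoted price), and the Black–Scholes price is strictly increasing in σ, so σ is unique

sigma = 0.1890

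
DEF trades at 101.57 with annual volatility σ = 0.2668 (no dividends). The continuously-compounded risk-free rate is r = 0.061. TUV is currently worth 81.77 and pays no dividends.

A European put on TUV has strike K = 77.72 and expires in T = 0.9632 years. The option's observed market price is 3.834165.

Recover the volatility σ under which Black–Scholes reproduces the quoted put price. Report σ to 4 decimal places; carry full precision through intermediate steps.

At σ = 0.2415 the Black–Scholes value reproduces the quote:
σ√T = 0.2415·√0.9632 = 0.237015
d₁ = (ln(S/K) + (r+σ²/2)T) / (σ√T) = (ln(81.77/77.72) + (0.061+0.2415²/2)·0.9632) / 0.237015 = (0.050798 + 0.086843) / 0.237015 = 0.580728
d₂ = d₁ − σ√T = 0.580728 − 0.237015 = 0.343713
e^{−rT} = 0.942938
N(−d₁) = 0.280712,  N(−d₂) = 0.365531
V = K·e^{−rT}·N(−d₂) − S·N(−d₁) = 26.787989 − 22.953823 = 3.834165 (the observed quote) — the price is monotone increasing in volatility, hence this σ is the only solution

sigma = 0.2415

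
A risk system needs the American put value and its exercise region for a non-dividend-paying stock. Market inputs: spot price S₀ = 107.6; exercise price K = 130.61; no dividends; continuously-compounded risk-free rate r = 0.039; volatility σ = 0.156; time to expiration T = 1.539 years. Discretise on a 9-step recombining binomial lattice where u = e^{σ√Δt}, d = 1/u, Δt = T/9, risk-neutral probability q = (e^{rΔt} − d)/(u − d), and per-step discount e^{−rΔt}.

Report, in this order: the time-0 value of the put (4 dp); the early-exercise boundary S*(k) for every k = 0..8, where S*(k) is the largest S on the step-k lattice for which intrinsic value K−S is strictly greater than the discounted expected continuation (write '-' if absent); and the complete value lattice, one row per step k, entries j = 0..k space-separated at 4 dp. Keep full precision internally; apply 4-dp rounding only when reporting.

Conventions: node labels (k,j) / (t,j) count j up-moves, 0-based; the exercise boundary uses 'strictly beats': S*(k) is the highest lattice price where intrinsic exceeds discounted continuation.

params: Δt=0.17100 u=1.06664 d=0.93753 q=0.53571 e^(-rΔt)=0.99335
t_9 payoffs: 70.4001 62.1085 52.6751 41.9426 29.7321 15.8400 0.0349 0.0000 0.0000 0.0000
t_8: node(8,0) S=64.2220 payoff=66.3880 vs cont=65.5199 → 66.3880 [stop]  node(8,1) S=73.0661 payoff=57.5439 vs cont=56.6758 → 57.5439 [stop]  node(8,2) S=83.1281 payoff=47.4819 vs cont=46.6137 → 47.4819 [stop]  node(8,3) S=94.5758 payoff=36.0342 vs cont=35.1660 → 36.0342 [stop]  node(8,4) S=107.6000 payoff=23.0100 vs cont=22.1419 → 23.0100 [stop]  node(8,5) S=122.4177 payoff=8.1923 vs cont=7.3241 → 8.1923 [stop]  node(8,6) S=139.2761 payoff=0.0000 vs cont=0.0161 → 0.0161 [wait]  node(8,7) S=158.4560 payoff=0.0000 vs cont=0.0000 → 0.0000 [wait]  node(8,8) S=180.2772 payoff=0.0000 vs cont=0.0000 → 0.0000 [wait]  ⇒ S*(8)=122.4177
t_7: node(7,0) S=68.5015 payoff=62.1085 vs cont=61.2404 → 62.1085 [stop]  node(7,1) S=77.9349 payoff=52.6751 vs cont=51.8070 → 52.6751 [stop]  node(7,2) S=88.6674 payoff=41.9426 vs cont=41.0744 → 41.9426 [stop]  node(7,3) S=100.8779 payoff=29.7321 vs cont=28.8639 → 29.7321 [stop]  node(7,4) S=114.7700 payoff=15.8400 vs cont=14.9719 → 15.8400 [stop]  node(7,5) S=130.5751 payoff=0.0349 vs cont=3.7869 → 3.7869 [wait]  node(7,6) S=148.5568 payoff=0.0000 vs cont=0.0074 → 0.0074 [wait]  node(7,7) S=169.0148 payoff=0.0000 vs cont=0.0000 → 0.0000 [wait]  ⇒ S*(7)=114.7700
t_6: node(6,0) S=73.0661 payoff=57.5439 vs cont=56.6758 → 57.5439 [stop]  node(6,1) S=83.1281 payoff=47.4819 vs cont=46.6137 → 47.4819 [stop]  node(6,2) S=94.5758 payoff=36.0342 vs cont=35.1660 → 36.0342 [stop]  node(6,3) S=107.6000 payoff=23.0100 vs cont=22.1419 → 23.0100 [stop]  node(6,4) S=122.4177 payoff=8.1923 vs cont=9.3207 → 9.3207 [wait]  node(6,5) S=139.2761 payoff=0.0000 vs cont=1.7505 → 1.7505 [wait]  node(6,6) S=158.4560 payoff=0.0000 vs cont=0.0034 → 0.0034 [wait]  ⇒ S*(6)=107.6000
t_5: node(5,0) S=77.9349 payoff=52.6751 vs cont=51.8070 → 52.6751 [stop]  node(5,1) S=88.6674 payoff=41.9426 vs cont=41.0744 → 41.9426 [stop]  node(5,2) S=100.8779 payoff=29.7321 vs cont=28.8639 → 29.7321 [stop]  node(5,3) S=114.7700 payoff=15.8400 vs cont=15.5724 → 15.8400 [stop]  node(5,4) S=130.5751 payoff=0.0349 vs cont=5.2303 → 5.2303 [wait]  node(5,5) S=148.5568 payoff=0.0000 vs cont=0.8092 → 0.8092 [wait]  ⇒ S*(5)=114.7700
t_4: node(4,0) S=83.1281 payoff=47.4819 vs cont=46.6137 → 47.4819 [stop]  node(4,1) S=94.5758 payoff=36.0342 vs cont=35.1660 → 36.0342 [stop]  node(4,2) S=107.6000 payoff=23.0100 vs cont=22.1419 → 23.0100 [stop]  node(4,3) S=122.4177 payoff=8.1923 vs cont=10.0888 → 10.0888 [wait]  node(4,4) S=139.2761 payoff=0.0000 vs cont=2.8429 → 2.8429 [wait]  ⇒ S*(4)=107.6000
t_3: node(3,0) S=88.6674 payoff=41.9426 vs cont=41.0744 → 41.9426 [stop]  node(3,1) S=100.8779 payoff=29.7321 vs cont=28.8639 → 29.7321 [stop]  node(3,2) S=114.7700 payoff=15.8400 vs cont=15.9811 → 15.9811 [wait]  node(3,3) S=130.5751 payoff=0.0349 vs cont=6.1659 → 6.1659 [wait]  ⇒ S*(3)=100.8779
t_2: node(2,0) S=94.5758 payoff=36.0342 vs cont=35.1660 → 36.0342 [stop]  node(2,1) S=107.6000 payoff=23.0100 vs cont=22.2170 → 23.0100 [stop]  node(2,2) S=122.4177 payoff=8.1923 vs cont=10.6518 → 10.6518 [wait]  ⇒ S*(2)=107.6000
t_1: node(1,0) S=100.8779 payoff=29.7321 vs cont=28.8639 → 29.7321 [stop]  node(1,1) S=114.7700 payoff=15.8400 vs cont=16.2807 → 16.2807 [wait]  ⇒ S*(1)=100.8779
t_0: node(0,0) S=107.6000 payoff=23.0100 vs cont=22.3764 → 23.0100 [stop]  ⇒ S*(0)=107.6000

price = 23.0100
boundary = 107.6000 100.8779 107.6000 100.8779 107.6000 114.7700 107.6000 114.7700 122.4177
tree:
23.0100
29.7321 16.2807
36.0342 23.0100 10.6518
41.9426 29.7321 15.9811 6.1659
47.4819 36.0342 23.0100 10.0888 2.8429
52.6751 41.9426 29.7321 15.8400 5.2303 0.8092
57.5439 47.4819 36.0342 23.0100 9.3207 1.7505 0.0034
62.1085 52.6751 41.9426 29.7321 15.8400 3.7869 0.0074 0.0000
66.3880 57.5439 47.4819 36.0342 23.0100 8.1923 0.0161 0.0000 0.0000
70.4001 62.1085 52.6751 41.9426 29.7321 15.8400 0.0349 0.0000 0.0000 0.0000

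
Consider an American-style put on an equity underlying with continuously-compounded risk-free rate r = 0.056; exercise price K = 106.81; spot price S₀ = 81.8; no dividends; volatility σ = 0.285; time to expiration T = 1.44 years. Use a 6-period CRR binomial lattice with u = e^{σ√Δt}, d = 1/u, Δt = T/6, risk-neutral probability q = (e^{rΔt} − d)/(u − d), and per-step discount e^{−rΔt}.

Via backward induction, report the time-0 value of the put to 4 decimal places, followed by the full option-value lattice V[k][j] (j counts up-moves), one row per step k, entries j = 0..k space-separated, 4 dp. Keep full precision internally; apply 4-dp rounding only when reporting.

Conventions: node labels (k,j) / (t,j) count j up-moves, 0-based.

params: Δt=0.24000 u=1.14984 d=0.86969 q=0.51345 e^(-rΔt)=0.98665
t_6 payoffs: 71.4157 60.0142 44.9400 25.0100 0.0000 0.0000 0.0000
k=5: node(5,0) S=40.6977 payoff=66.1123 vs cont=64.6863 → 66.1123 [stop]  node(5,1) S=53.8076 payoff=53.0024 vs cont=51.5765 → 53.0024 [stop]  node(5,2) S=71.1405 payoff=35.6695 vs cont=34.2436 → 35.6695 [stop]  node(5,3) S=94.0567 payoff=12.7533 vs cont=12.0062 → 12.7533 [stop]  node(5,4) S=124.3550 payoff=0.0000 vs cont=0.0000 → 0.0000 [wait]  node(5,5) S=164.4130 payoff=0.0000 vs cont=0.0000 → 0.0000 [wait]
k=4: node(4,0) S=46.7958 payoff=60.0142 vs cont=58.5883 → 60.0142 [stop]  node(4,1) S=61.8700 payoff=44.9400 vs cont=43.5141 → 44.9400 [stop]  node(4,2) S=81.8000 payoff=25.0100 vs cont=23.5841 → 25.0100 [stop]  node(4,3) S=108.1500 payoff=0.0000 vs cont=6.1223 → 6.1223 [wait]  node(4,4) S=142.9880 payoff=0.0000 vs cont=0.0000 → 0.0000 [wait]
k=3: node(3,0) S=53.8076 payoff=53.0024 vs cont=51.5765 → 53.0024 [stop]  node(3,1) S=71.1405 payoff=35.6695 vs cont=34.2436 → 35.6695 [stop]  node(3,2) S=94.0567 payoff=12.7533 vs cont=15.1077 → 15.1077 [wait]  node(3,3) S=124.3550 payoff=0.0000 vs cont=2.9390 → 2.9390 [wait]
k=2: node(2,0) S=61.8700 payoff=44.9400 vs cont=43.5141 → 44.9400 [stop]  node(2,1) S=81.8000 payoff=25.0100 vs cont=24.7768 → 25.0100 [stop]  node(2,2) S=108.1500 payoff=0.0000 vs cont=8.7414 → 8.7414 [wait]
k=1: node(1,0) S=71.1405 payoff=35.6695 vs cont=34.2436 → 35.6695 [stop]  node(1,1) S=94.0567 payoff=12.7533 vs cont=16.4345 → 16.4345 [wait]
k=0: node(0,0) S=81.8000 payoff=25.0100 vs cont=25.4490 → 25.4490 [wait]

price = 25.4490
tree:
25.4490
35.6695 16.4345
44.9400 25.0100 8.7414
53.0024 35.6695 15.1077 2.9390
60.0142 44.9400 25.0100 6.1223 0.0000
66.1123 53.0024 35.6695 12.7533 0.0000 0.0000
71.4157 60.0142 44.9400 25.0100 0.0000 0.0000 0.0000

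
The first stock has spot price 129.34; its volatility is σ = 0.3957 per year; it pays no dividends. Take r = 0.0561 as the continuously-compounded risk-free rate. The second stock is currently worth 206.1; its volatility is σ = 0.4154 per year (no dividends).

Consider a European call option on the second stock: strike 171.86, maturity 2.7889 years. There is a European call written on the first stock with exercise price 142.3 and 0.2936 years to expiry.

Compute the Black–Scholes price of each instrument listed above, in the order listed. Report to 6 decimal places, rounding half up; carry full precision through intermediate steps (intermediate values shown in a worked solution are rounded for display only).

price(the second stock call K=171.86) = 82.756109
price(the first stock call K=142.3) = 6.947117

[the second stock call K=171.86]
σ√T = 0.4154·√2.7889 = 0.693718
d₁ = (ln(S/K) + (r+σ²/2)T) / (σ√T) = (ln(206.1/171.86) + (0.0561+0.4154²/2)·2.7889) / 0.693718 = (0.181681 + 0.397080) / 0.693718 = 0.834288
d₂ = d₁ − σ√T = 0.834288 − 0.693718 = 0.140570
e^{−rT} = 0.855168
N(d₁) = 0.797941,  N(d₂) = 0.555895
price = S·N(d₁) − K·e^{−rT}·N(d₂) = 164.455593 − 81.699484 = 82.756109
[the first stock call K=142.3]
σ√T = 0.3957·√0.2936 = 0.214410
d₁ = (ln(S/K) + (r+σ²/2)T) / (σ√T) = (ln(129.34/142.3) + (0.0561+0.3957²/2)·0.2936) / 0.214410 = (-0.095493 + 0.039457) / 0.214410 = -0.261351
d₂ = d₁ − σ√T = -0.261351 − 0.214410 = -0.475761
e^{−rT} = 0.983664
N(d₁) = 0.396911,  N(d₂) = 0.317122
price = S·N(d₁) − K·e^{−rT}·N(d₂) = 51.336439 − 44.389323 = 6.947117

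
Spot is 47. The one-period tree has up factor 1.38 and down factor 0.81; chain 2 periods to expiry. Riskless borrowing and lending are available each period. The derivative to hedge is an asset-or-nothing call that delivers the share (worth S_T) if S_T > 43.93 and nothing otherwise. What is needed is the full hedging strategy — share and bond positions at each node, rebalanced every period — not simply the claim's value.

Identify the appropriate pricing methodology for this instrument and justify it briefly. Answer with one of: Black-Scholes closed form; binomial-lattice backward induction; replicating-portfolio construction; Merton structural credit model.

Key observation: the deliverable is the dynamic trading strategy on the 2-step tree (spot 47, moves 1.38 and 0.81), so the valuation must go through the node-by-node replicating-portfolio solve.

framework: replicating-portfolio construction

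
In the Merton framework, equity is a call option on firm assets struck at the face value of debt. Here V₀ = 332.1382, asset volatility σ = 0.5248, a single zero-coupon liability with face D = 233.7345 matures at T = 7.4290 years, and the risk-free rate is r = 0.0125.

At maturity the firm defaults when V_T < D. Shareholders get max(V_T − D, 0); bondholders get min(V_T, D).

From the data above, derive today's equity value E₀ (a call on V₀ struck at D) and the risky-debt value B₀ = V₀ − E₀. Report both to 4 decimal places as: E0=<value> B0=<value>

E0=208.4529 B0=123.6853

Work the structural quantities from V₀ = 332.1382 against face 233.7345:
d₁ = [ln(V₀/D) + (r + σ²/2)T] / (σ√T)
   = [ln(332.1382/233.7345) + (0.0125 + 0.5·0.5248²)·7.4290] / (0.5248·√7.4290)
   = [0.351365 + 1.115892] / 1.430405 = 1.025763
d₂ = d₁ − σ√T = 1.025763 − 1.430405 = -0.404642
N(d₁) = 0.847498,  N(d₂) = 0.342870,  e^(−rT) = 0.911319
E₀ = V₀·N(d₁) − D·e^(−rT)·N(d₂)
   = 332.1382·0.847498 − 233.7345·0.911319·0.342870 = 208.452911
B₀ = V₀ − E₀ = 332.1382 − 208.452911 = 123.685289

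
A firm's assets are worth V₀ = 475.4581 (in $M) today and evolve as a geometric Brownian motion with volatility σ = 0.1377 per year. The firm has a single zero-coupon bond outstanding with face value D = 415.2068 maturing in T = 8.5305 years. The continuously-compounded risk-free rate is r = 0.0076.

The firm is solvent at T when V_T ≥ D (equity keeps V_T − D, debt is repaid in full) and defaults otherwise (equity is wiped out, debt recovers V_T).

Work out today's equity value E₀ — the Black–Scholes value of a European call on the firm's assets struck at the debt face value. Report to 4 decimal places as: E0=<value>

E0=120.2829

Apply the equity-as-call identities (strike 415.2068, horizon 8.5305 years):
d₁ = [ln(V₀/D) + (r + σ²/2)T] / (σ√T)
   = [ln(475.4581/415.2068) + (0.0076 + 0.5·0.1377²)·8.5305] / (0.1377·√8.5305)
   = [0.135502 + 0.145706] / 0.402181 = 0.699209
d₂ = d₁ − σ√T = 0.699209 − 0.402181 = 0.297029
N(d₁) = 0.757789,  N(d₂) = 0.616778,  e^(−rT) = 0.937225
E₀ = V₀·N(d₁) − D·e^(−rT)·N(d₂)
   = 475.4581·0.757789 − 415.2068·0.937225·0.616778 = 120.282857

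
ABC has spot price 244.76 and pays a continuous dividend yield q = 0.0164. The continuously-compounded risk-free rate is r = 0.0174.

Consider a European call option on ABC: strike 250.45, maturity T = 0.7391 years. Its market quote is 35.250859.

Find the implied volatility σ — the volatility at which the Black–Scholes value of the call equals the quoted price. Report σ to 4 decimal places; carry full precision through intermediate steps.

At σ = 0.4549 the Black–Scholes value reproduces the quote:
σ√T = 0.4549·√0.7391 = 0.391082
d₁ = (ln(S/K) + (r−q+σ²/2)T) / (σ√T) = (ln(244.76/250.45) + (0.0174−0.0164+0.4549²/2)·0.7391) / 0.391082 = (-0.022981 + 0.077212) / 0.391082 = 0.138668
d₂ = d₁ − σ√T = 0.138668 − 0.391082 = -0.252414
e^{−rT} = 0.987222
e^{−qT} = 0.987952
N(d₁) = 0.555144,  N(d₂) = 0.400361
V = S·e^{−qT}·N(d₁) − K·e^{−rT}·N(d₂) = 134.239898 − 98.989039 = 35.250859 (equal to the quote); since ∂V/∂σ > 0 for all σ, the implied volatility is unique

sigma = 0.4549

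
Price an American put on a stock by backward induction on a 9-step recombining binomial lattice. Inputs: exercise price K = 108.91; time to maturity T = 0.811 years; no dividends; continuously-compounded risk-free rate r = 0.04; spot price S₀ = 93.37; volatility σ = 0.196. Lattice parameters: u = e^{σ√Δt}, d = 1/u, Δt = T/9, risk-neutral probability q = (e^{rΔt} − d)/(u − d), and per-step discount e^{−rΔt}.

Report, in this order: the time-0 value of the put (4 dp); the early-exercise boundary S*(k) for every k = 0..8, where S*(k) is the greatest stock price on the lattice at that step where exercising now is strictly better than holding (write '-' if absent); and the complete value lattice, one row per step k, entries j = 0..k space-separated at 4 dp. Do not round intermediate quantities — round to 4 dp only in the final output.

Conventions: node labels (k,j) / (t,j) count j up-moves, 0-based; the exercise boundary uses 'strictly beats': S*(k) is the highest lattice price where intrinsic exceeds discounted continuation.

price = 15.9618
boundary = - 88.0349 83.0047 88.0349 93.3700 88.0349 93.3700 88.0349 93.3700
tree:
15.9618
20.8751 11.4642
25.9053 15.7375 7.5356
30.6481 20.8751 11.0280 4.3120
35.1199 25.9053 15.5400 6.8723 1.9403
39.3362 30.6481 20.8751 10.5683 3.4531 0.5347
43.3115 35.1199 25.9053 15.5400 5.9781 1.1086 0.0000
47.0598 39.3362 30.6481 20.8751 9.9450 2.2985 0.0000 0.0000
50.5938 43.3115 35.1199 25.9053 15.5400 4.7659 0.0000 0.0000 0.0000
53.9259 47.0598 39.3362 30.6481 20.8751 9.8816 0.0000 0.0000 0.0000 0.0000

Δt=0.09011  u=1.06060  d=0.94286  q=0.51596  discount=0.99640
step 9 (expiry): payoffs max(K−S,0) = 53.9259 47.0598 39.3362 30.6481 20.8751 9.8816 0.0000 0.0000 0.0000 0.0000
step 8: (k=8,j=0): S=58.3162, K−S=50.5938, hold=50.2020 ⇒ V=50.5938 exercise | (k=8,j=1): S=65.5985, K−S=43.3115, hold=42.9197 ⇒ V=43.3115 exercise | (k=8,j=2): S=73.7901, K−S=35.1199, hold=34.7280 ⇒ V=35.1199 exercise | (k=8,j=3): S=83.0047, K−S=25.9053, hold=25.5134 ⇒ V=25.9053 exercise | (k=8,j=4): S=93.3700, K−S=15.5400, hold=15.1481 ⇒ V=15.5400 exercise | (k=8,j=5): S=105.0296, K−S=3.8804, hold=4.7659 ⇒ V=4.7659 continue | (k=8,j=6): S=118.1453, K−S=0.0000, hold=0.0000 ⇒ V=0.0000 continue | (k=8,j=7): S=132.8988, K−S=0.0000, hold=0.0000 ⇒ V=0.0000 continue | (k=8,j=8): S=149.4946, K−S=0.0000, hold=0.0000 ⇒ V=0.0000 continue  boundary S*=93.3700
step 7: (k=7,j=0): S=61.8502, K−S=47.0598, hold=46.6679 ⇒ V=47.0598 exercise | (k=7,j=1): S=69.5738, K−S=39.3362, hold=38.9443 ⇒ V=39.3362 exercise | (k=7,j=2): S=78.2619, K−S=30.6481, hold=30.2562 ⇒ V=30.6481 exercise | (k=7,j=3): S=88.0349, K−S=20.8751, hold=20.4832 ⇒ V=20.8751 exercise | (k=7,j=4): S=99.0284, K−S=9.8816, hold=9.9450 ⇒ V=9.9450 continue | (k=7,j=5): S=111.3946, K−S=0.0000, hold=2.2985 ⇒ V=2.2985 continue | (k=7,j=6): S=125.3051, K−S=0.0000, hold=0.0000 ⇒ V=0.0000 continue | (k=7,j=7): S=140.9527, K−S=0.0000, hold=0.0000 ⇒ V=0.0000 continue  boundary S*=88.0349
step 6: (k=6,j=0): S=65.5985, K−S=43.3115, hold=42.9197 ⇒ V=43.3115 exercise | (k=6,j=1): S=73.7901, K−S=35.1199, hold=34.7280 ⇒ V=35.1199 exercise | (k=6,j=2): S=83.0047, K−S=25.9053, hold=25.5134 ⇒ V=25.9053 exercise | (k=6,j=3): S=93.3700, K−S=15.5400, hold=15.1807 ⇒ V=15.5400 exercise | (k=6,j=4): S=105.0296, K−S=3.8804, hold=5.9781 ⇒ V=5.9781 continue | (k=6,j=5): S=118.1453, K−S=0.0000, hold=1.1086 ⇒ V=1.1086 continue | (k=6,j=6): S=132.8988, K−S=0.0000, hold=0.0000 ⇒ V=0.0000 continue  boundary S*=93.3700
step 5: (k=5,j=0): S=69.5738, K−S=39.3362, hold=38.9443 ⇒ V=39.3362 exercise | (k=5,j=1): S=78.2619, K−S=30.6481, hold=30.2562 ⇒ V=30.6481 exercise | (k=5,j=2): S=88.0349, K−S=20.8751, hold=20.4832 ⇒ V=20.8751 exercise | (k=5,j=3): S=99.0284, K−S=9.8816, hold=10.5683 ⇒ V=10.5683 continue | (k=5,j=4): S=111.3946, K−S=0.0000, hold=3.4531 ⇒ V=3.4531 continue | (k=5,j=5): S=125.3051, K−S=0.0000, hold=0.5347 ⇒ V=0.5347 continue  boundary S*=88.0349
step 4: (k=4,j=0): S=73.7901, K−S=35.1199, hold=34.7280 ⇒ V=35.1199 exercise | (k=4,j=1): S=83.0047, K−S=25.9053, hold=25.5134 ⇒ V=25.9053 exercise | (k=4,j=2): S=93.3700, K−S=15.5400, hold=15.5011 ⇒ V=15.5400 exercise | (k=4,j=3): S=105.0296, K−S=3.8804, hold=6.8723 ⇒ V=6.8723 continue | (k=4,j=4): S=118.1453, K−S=0.0000, hold=1.9403 ⇒ V=1.9403 continue  boundary S*=93.3700
step 3: (k=3,j=0): S=78.2619, K−S=30.6481, hold=30.2562 ⇒ V=30.6481 exercise | (k=3,j=1): S=88.0349, K−S=20.8751, hold=20.4832 ⇒ V=20.8751 exercise | (k=3,j=2): S=99.0284, K−S=9.8816, hold=11.0280 ⇒ V=11.0280 continue | (k=3,j=3): S=111.3946, K−S=0.0000, hold=4.3120 ⇒ V=4.3120 continue  boundary S*=88.0349
step 2: (k=2,j=0): S=83.0047, K−S=25.9053, hold=25.5134 ⇒ V=25.9053 exercise | (k=2,j=1): S=93.3700, K−S=15.5400, hold=15.7375 ⇒ V=15.7375 continue | (k=2,j=2): S=105.0296, K−S=3.8804, hold=7.5356 ⇒ V=7.5356 continue  boundary S*=83.0047
step 1: (k=1,j=0): S=88.0349, K−S=20.8751, hold=20.5847 ⇒ V=20.8751 exercise | (k=1,j=1): S=99.0284, K−S=9.8816, hold=11.4642 ⇒ V=11.4642 continue  boundary S*=88.0349
step 0: (k=0,j=0): S=93.3700, K−S=15.5400, hold=15.9618 ⇒ V=15.9618 continue  boundary S*=-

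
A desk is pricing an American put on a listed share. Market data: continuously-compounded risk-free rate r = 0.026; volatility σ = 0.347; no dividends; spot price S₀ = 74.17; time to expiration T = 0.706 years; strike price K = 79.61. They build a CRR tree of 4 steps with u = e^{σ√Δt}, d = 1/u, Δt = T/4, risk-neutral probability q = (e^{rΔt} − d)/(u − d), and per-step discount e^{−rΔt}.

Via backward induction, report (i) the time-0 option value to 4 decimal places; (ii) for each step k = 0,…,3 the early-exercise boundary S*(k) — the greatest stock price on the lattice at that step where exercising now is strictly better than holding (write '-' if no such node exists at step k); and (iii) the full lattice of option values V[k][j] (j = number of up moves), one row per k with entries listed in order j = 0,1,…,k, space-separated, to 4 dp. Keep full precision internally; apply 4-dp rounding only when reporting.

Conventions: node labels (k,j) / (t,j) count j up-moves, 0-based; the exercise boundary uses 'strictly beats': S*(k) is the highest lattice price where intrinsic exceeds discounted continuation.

params: Δt=0.17650 u=1.15694 d=0.86435 q=0.47934 e^(-rΔt)=0.99542
t_4 payoffs: 38.2119 24.1979 5.4400 0.0000 0.0000
t_3: node(3,0) S=47.8952 payoff=31.7148 vs cont=31.3503 → 31.7148 [stop]  node(3,1) S=64.1086 payoff=15.5014 vs cont=15.1369 → 15.5014 [stop]  node(3,2) S=85.8105 payoff=0.0000 vs cont=2.8194 → 2.8194 [wait]  node(3,3) S=114.8588 payoff=0.0000 vs cont=0.0000 → 0.0000 [wait]  ⇒ S*(3)=64.1086
t_2: node(2,0) S=55.4121 payoff=24.1979 vs cont=23.8335 → 24.1979 [stop]  node(2,1) S=74.1700 payoff=5.4400 vs cont=9.3793 → 9.3793 [wait]  node(2,2) S=99.2778 payoff=0.0000 vs cont=1.4612 → 1.4612 [wait]  ⇒ S*(2)=55.4121
t_1: node(1,0) S=64.1086 payoff=15.5014 vs cont=17.0165 → 17.0165 [wait]  node(1,1) S=85.8105 payoff=0.0000 vs cont=5.5583 → 5.5583 [wait]  ⇒ S*(1)=-
t_0: node(0,0) S=74.1700 payoff=5.4400 vs cont=11.4714 → 11.4714 [wait]  ⇒ S*(0)=-

price = 11.4714
boundary = - - 55.4121 64.1086
tree:
11.4714
17.0165 5.5583
24.1979 9.3793 1.4612
31.7148 15.5014 2.8194 0.0000
38.2119 24.1979 5.4400 0.0000 0.0000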